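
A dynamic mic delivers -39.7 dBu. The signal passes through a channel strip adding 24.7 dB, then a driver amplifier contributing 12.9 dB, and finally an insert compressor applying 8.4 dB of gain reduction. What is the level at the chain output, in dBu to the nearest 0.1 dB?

-10.5 dBu

Cascaded gains and losses add directly in dB.
-39.7 + 24.7 + 12.9 − 8.4 = -10.5 dBu.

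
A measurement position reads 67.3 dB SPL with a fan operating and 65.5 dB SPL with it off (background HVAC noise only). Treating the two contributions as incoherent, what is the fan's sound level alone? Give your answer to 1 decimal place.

Remove the background by subtracting linear intensities:
L_src = 10·log₁₀(10^(67.3/10) − 10^(65.5/10)) = 10·log₁₀(1822000) = 62.6 dB SPL.

62.6 dB SPL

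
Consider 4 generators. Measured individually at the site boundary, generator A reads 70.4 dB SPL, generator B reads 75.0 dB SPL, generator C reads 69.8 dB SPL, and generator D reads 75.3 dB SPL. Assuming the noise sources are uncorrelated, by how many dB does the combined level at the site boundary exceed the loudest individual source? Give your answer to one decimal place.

Uncorrelated sources add in intensity (power), not in dB.
L_total = 10·log₁₀(10^(70.4/10) + 10^(75.0/10) + 10^(69.8/10) + 10^(75.3/10)) = 79.35 dB SPL.
Excess over the loudest (75.3 dB): 79.35 − 75.3 = 4.0 dB.

4.0 dB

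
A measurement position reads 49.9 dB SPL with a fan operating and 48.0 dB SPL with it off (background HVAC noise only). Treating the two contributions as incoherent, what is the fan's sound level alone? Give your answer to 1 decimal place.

45.4 dB SPL

Background correction is a power subtraction:
L_src = 10·log₁₀(10^(49.9/10) − 10^(48.0/10)) = 10·log₁₀(34630) = 45.4 dB SPL.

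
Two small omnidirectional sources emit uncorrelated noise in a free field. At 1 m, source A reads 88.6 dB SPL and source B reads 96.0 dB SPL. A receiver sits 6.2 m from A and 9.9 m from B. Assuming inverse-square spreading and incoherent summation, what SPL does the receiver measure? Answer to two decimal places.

77.74 dB SPL

At the listener: L_A = 88.6 − 20·log₁₀(6.2) = 72.752 dB; L_B = 96.0 − 20·log₁₀(9.9) = 76.087 dB.
Combined: 10·log₁₀(10^(72.752/10)+10^(76.087/10)) = 77.74 dB SPL.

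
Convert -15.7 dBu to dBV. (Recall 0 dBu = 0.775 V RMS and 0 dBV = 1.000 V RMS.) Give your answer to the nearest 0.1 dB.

-17.9 dBV

The offset between the scales is 20·log₁₀(0.775/1.000) = −2.214 dB.
So dBV = -15.7 − 2.214 = -17.9 dBV.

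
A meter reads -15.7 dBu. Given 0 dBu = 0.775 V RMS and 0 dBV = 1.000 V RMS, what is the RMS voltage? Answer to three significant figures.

V = 0.775 V × 10^(-15.7/20).
= 0.775 × 0.1641 = 0.127 V.

0.127 V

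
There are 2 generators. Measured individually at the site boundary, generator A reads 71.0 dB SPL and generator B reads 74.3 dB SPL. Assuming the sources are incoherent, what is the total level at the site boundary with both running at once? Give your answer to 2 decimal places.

75.97 dB SPL

Add the sources as powers (linear), then convert back to dB:
L_total = 10·log₁₀(10^(71.0/10) + 10^(74.3/10)) = 10·log₁₀(39500000) = 75.97 dB SPL.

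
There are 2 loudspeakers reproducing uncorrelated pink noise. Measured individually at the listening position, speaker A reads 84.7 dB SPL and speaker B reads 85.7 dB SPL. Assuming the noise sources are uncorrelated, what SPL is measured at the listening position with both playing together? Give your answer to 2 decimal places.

Add the sources as powers (linear), then convert back to dB:
L_total = 10·log₁₀(10^(84.7/10) + 10^(85.7/10)) = 10·log₁₀(666700000) = 88.24 dB SPL.

88.24 dB SPL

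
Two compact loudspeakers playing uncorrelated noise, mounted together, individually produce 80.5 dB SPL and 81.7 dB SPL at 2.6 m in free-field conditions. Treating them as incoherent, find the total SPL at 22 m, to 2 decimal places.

65.60 dB SPL

Combined at 2.6 m: 10·log₁₀(10^(80.5/10)+10^(81.7/10)) = 84.152 dB SPL.
Then apply −20·log₁₀(22/2.6) = -18.549 dB → 65.60 dB SPL.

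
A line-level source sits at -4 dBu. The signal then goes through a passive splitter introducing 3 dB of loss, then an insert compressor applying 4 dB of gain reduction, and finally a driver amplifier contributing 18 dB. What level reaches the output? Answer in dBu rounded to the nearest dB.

+7 dBu

In dB, series stages simply add:
-4 − 3 − 4 + 18 = +7 dBu.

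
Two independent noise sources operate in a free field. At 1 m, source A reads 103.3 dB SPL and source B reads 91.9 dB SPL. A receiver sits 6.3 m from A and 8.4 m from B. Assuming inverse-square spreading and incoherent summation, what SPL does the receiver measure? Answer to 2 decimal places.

87.49 dB SPL

At the listener: L_A = 103.3 − 20·log₁₀(6.3) = 87.313 dB; L_B = 91.9 − 20·log₁₀(8.4) = 73.414 dB.
Combined: 10·log₁₀(10^(87.313/10)+10^(73.414/10)) = 87.49 dB SPL.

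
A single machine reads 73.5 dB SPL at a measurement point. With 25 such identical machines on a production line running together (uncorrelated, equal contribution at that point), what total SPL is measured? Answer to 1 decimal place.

87.5 dB SPL

25 equal incoherent sources raise the level by 10·log₁₀(25) = 13.98 dB.
L_total = 73.5 + 13.98 = 87.5 dB SPL.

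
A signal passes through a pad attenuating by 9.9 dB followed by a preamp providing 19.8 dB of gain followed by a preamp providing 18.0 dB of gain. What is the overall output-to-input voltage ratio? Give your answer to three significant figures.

Net gain = (−9.9) + 19.8 + 18.0 = 27.9 dB.
Voltage ratio = 10^(27.9/20) = 24.8.

24.8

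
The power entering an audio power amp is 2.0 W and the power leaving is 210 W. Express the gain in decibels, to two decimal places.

20.21 dB

Power ratio → dB uses the 10·log₁₀ form:
10·log₁₀(210/2.0) = 10·log₁₀(105.0) = 20.21 dB.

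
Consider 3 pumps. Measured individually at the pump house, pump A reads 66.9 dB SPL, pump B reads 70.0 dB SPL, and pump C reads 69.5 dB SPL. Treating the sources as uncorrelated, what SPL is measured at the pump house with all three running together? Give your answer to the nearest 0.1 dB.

Incoherent sources sum as intensities:
L_total = 10·log₁₀(10^(66.9/10) + 10^(70.0/10) + 10^(69.5/10)) = 10·log₁₀(23810000) = 73.8 dB SPL.

73.8 dB SPL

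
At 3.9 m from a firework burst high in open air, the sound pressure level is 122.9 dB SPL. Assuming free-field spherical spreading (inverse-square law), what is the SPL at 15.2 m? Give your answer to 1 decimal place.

Inverse-square spreading gives ΔL = −20·log₁₀(d₂/d₁).
ΔL = −20·log₁₀(15.2/3.9) = -11.82 dB, so L₂ = 122.9 + (-11.82) = 111.1 dB SPL.

111.1 dB SPL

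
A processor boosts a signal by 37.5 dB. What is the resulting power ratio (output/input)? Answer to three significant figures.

5620

Power ratio = 10^(dB/10).
10^(37.5/10) = 10^(3.750) = 5620.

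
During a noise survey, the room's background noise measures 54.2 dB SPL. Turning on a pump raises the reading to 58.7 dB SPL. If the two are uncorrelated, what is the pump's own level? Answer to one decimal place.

Subtract intensities: L_src = 10·log₁₀(10^(L_total/10) − 10^(L_bg/10)).
L_src = 10·log₁₀(10^(58.7/10) − 10^(54.2/10)) = 10·log₁₀(478300) = 56.8 dB SPL.

56.8 dB SPL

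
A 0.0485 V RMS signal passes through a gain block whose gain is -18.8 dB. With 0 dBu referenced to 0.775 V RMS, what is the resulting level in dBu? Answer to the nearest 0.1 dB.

Input level: 20·log₁₀(0.0485/0.775) = -24.07 dBu.
Output: -24.07 − 18.8 = -42.9 dBu.

-42.9 dBu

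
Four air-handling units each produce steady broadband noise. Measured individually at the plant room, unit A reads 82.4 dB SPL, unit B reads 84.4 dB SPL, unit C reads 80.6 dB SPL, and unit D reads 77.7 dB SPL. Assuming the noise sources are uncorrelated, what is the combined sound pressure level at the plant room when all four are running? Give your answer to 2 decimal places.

87.94 dB SPL

Add the sources as powers (linear), then convert back to dB:
L_total = 10·log₁₀(10^(82.4/10) + 10^(84.4/10) + 10^(80.6/10) + 10^(77.7/10)) = 10·log₁₀(622900000) = 87.94 dB SPL.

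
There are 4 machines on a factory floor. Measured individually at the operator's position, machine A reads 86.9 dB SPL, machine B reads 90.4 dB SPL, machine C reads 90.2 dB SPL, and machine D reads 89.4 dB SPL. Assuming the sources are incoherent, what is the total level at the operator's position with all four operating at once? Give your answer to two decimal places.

95.45 dB SPL

Uncorrelated sources add in intensity (power), not in dB.
L_total = 10·log₁₀(10^(86.9/10) + 10^(90.4/10) + 10^(90.2/10) + 10^(89.4/10)) = 10·log₁₀(3504000000) = 95.45 dB SPL.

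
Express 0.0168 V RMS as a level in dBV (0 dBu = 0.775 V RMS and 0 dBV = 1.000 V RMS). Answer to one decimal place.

-35.5 dBV

dBV = 20·log₁₀(V / 1.000 V).
20·log₁₀(0.0168/1.000) = -35.5 dBV.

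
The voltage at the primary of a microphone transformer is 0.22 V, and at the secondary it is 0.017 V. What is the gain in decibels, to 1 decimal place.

Voltage is an amplitude quantity, so gain = 20·log₁₀(V_out/V_in).
20·log₁₀(0.017/0.22) = 20·log₁₀(0.07727) = -22.2 dB.

-22.2 dB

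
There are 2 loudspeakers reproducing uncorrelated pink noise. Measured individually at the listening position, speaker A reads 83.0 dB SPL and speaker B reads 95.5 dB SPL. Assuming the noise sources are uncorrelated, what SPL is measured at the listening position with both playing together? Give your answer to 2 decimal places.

Uncorrelated sources add in intensity (power), not in dB.
L_total = 10·log₁₀(10^(83.0/10) + 10^(95.5/10)) = 10·log₁₀(3748000000) = 95.74 dB SPL.

95.74 dB SPL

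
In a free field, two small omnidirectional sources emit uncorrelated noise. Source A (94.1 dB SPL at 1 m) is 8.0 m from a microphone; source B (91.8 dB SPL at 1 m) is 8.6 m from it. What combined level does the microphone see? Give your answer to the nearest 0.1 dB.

77.8 dB SPL

At the listener: L_A = 94.1 − 20·log₁₀(8.0) = 76.04 dB; L_B = 91.8 − 20·log₁₀(8.6) = 73.11 dB.
Combined: 10·log₁₀(10^(76.04/10)+10^(73.11/10)) = 77.8 dB SPL.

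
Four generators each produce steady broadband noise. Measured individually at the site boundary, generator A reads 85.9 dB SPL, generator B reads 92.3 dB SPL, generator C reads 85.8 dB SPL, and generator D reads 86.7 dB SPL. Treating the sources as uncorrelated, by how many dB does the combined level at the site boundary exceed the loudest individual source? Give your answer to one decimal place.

Incoherent sources sum as intensities:
L_total = 10·log₁₀(10^(85.9/10) + 10^(92.3/10) + 10^(85.8/10) + 10^(86.7/10)) = 94.68 dB SPL.
Excess over the loudest (92.3 dB): 94.68 − 92.3 = 2.4 dB.

2.4 dB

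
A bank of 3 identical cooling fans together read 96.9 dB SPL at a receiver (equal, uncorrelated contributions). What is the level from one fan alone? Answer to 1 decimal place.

3 equal incoherent sources add 10·log₁₀(3) = 4.77 dB over one source.
L_one = 96.9 − 4.77 = 92.1 dB SPL.

92.1 dB SPL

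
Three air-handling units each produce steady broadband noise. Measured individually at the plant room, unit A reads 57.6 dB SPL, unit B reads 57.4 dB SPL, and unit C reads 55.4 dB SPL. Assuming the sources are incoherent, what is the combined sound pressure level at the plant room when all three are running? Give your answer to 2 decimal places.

61.68 dB SPL

Uncorrelated sources add in intensity (power), not in dB.
L_total = 10·log₁₀(10^(57.6/10) + 10^(57.4/10) + 10^(55.4/10)) = 10·log₁₀(1472000) = 61.68 dB SPL.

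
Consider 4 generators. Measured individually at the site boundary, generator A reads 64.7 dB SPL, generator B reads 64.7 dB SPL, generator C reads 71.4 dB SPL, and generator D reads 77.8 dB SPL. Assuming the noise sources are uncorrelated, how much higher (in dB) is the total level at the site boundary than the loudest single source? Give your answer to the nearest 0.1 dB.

1.2 dB

Add the sources as powers (linear), then convert back to dB:
L_total = 10·log₁₀(10^(64.7/10) + 10^(64.7/10) + 10^(71.4/10) + 10^(77.8/10)) = 79.03 dB SPL.
Excess over the loudest (77.8 dB): 79.03 − 77.8 = 1.2 dB.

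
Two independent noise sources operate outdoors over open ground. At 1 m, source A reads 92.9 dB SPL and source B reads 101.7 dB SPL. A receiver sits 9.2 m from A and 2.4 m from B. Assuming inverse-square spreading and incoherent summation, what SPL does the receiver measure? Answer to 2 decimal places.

94.13 dB SPL

At the listener: L_A = 92.9 − 20·log₁₀(9.2) = 73.624 dB; L_B = 101.7 − 20·log₁₀(2.4) = 94.096 dB.
Combined: 10·log₁₀(10^(73.624/10)+10^(94.096/10)) = 94.13 dB SPL.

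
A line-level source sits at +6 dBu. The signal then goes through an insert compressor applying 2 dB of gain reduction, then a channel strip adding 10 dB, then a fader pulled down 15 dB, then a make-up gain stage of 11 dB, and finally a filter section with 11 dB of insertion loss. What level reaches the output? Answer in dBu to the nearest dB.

In dB, series stages simply add:
+6 − 2 + 10 − 15 + 11 − 11 = -1 dBu.

-1 dBu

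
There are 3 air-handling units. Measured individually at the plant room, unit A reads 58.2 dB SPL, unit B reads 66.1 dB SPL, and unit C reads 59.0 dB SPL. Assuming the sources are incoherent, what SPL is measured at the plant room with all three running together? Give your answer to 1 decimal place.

Uncorrelated sources add in intensity (power), not in dB.
L_total = 10·log₁₀(10^(58.2/10) + 10^(66.1/10) + 10^(59.0/10)) = 10·log₁₀(5529000) = 67.4 dB SPL.

67.4 dB SPL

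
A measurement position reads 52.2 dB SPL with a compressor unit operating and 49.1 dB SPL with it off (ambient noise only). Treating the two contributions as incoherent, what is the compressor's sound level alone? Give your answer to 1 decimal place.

49.3 dB SPL

Remove the background by subtracting linear intensities:
L_src = 10·log₁₀(10^(52.2/10) − 10^(49.1/10)) = 10·log₁₀(84680) = 49.3 dB SPL.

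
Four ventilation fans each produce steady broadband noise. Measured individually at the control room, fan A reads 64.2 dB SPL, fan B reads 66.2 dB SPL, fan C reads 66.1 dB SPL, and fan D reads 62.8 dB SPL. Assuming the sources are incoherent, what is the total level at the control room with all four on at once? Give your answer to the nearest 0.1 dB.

71.1 dB SPL

Uncorrelated sources add in intensity (power), not in dB.
L_total = 10·log₁₀(10^(64.2/10) + 10^(66.2/10) + 10^(66.1/10) + 10^(62.8/10)) = 10·log₁₀(12780000) = 71.1 dB SPL.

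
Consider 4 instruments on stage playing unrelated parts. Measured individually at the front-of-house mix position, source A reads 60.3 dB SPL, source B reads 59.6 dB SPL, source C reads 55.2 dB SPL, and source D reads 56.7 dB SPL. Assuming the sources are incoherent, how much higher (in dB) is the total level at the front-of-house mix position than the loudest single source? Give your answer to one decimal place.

4.1 dB

Incoherent sources sum as intensities:
L_total = 10·log₁₀(10^(60.3/10) + 10^(59.6/10) + 10^(55.2/10) + 10^(56.7/10)) = 64.44 dB SPL.
Excess over the loudest (60.3 dB): 64.44 − 60.3 = 4.1 dB.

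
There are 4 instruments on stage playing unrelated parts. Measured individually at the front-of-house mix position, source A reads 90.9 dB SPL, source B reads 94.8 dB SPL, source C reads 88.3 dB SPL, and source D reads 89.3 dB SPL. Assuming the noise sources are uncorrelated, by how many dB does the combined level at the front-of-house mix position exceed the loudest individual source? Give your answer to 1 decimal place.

2.8 dB

Uncorrelated sources add in intensity (power), not in dB.
L_total = 10·log₁₀(10^(90.9/10) + 10^(94.8/10) + 10^(88.3/10) + 10^(89.3/10)) = 97.62 dB SPL.
Excess over the loudest (94.8 dB): 97.62 − 94.8 = 2.8 dB.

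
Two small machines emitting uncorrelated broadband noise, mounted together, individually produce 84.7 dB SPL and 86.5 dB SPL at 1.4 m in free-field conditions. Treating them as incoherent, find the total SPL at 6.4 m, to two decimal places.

75.50 dB SPL

Combined at 1.4 m: 10·log₁₀(10^(84.7/10)+10^(86.5/10)) = 88.703 dB SPL.
Then apply −20·log₁₀(6.4/1.4) = -13.201 dB → 75.50 dB SPL.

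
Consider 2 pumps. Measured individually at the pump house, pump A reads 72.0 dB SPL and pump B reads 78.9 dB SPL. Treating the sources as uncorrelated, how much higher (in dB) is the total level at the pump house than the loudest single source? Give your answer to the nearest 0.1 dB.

Uncorrelated sources add in intensity (power), not in dB.
L_total = 10·log₁₀(10^(72.0/10) + 10^(78.9/10)) = 79.71 dB SPL.
Excess over the loudest (78.9 dB): 79.71 − 78.9 = 0.8 dB.

0.8 dB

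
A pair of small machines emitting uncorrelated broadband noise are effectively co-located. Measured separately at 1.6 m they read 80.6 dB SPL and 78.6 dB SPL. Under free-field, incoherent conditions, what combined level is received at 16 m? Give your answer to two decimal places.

Combined at 1.6 m: 10·log₁₀(10^(80.6/10)+10^(78.6/10)) = 82.724 dB SPL.
Then apply −20·log₁₀(16/1.6) = -20.000 dB → 62.72 dB SPL.

62.72 dB SPL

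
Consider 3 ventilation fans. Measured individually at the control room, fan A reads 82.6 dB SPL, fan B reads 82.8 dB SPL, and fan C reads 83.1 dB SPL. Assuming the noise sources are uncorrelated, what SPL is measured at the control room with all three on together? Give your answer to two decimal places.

87.61 dB SPL

Add the sources as powers (linear), then convert back to dB:
L_total = 10·log₁₀(10^(82.6/10) + 10^(82.8/10) + 10^(83.1/10)) = 10·log₁₀(576700000) = 87.61 dB SPL.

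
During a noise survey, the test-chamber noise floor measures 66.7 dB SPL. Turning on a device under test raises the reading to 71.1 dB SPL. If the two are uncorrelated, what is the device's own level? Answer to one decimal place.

Subtract intensities: L_src = 10·log₁₀(10^(L_total/10) − 10^(L_bg/10)).
L_src = 10·log₁₀(10^(71.1/10) − 10^(66.7/10)) = 10·log₁₀(8205000) = 69.1 dB SPL.

69.1 dB SPL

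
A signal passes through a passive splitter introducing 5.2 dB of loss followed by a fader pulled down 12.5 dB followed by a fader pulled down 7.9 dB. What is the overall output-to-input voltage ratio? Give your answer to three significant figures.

Net gain = (−5.2) + (−12.5) + (−7.9) = -25.6 dB.
Voltage ratio = 10^(-25.6/20) = 0.0525.

0.0525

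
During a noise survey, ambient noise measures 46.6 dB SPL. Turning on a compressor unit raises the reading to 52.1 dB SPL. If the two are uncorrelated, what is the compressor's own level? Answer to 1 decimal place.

50.7 dB SPL

Subtract intensities: L_src = 10·log₁₀(10^(L_total/10) − 10^(L_bg/10)).
L_src = 10·log₁₀(10^(52.1/10) − 10^(46.6/10)) = 10·log₁₀(116500) = 50.7 dB SPL.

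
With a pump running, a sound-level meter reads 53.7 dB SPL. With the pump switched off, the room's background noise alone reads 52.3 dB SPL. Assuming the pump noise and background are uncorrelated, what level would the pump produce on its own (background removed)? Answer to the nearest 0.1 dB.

48.1 dB SPL

Background correction is a power subtraction:
L_src = 10·log₁₀(10^(53.7/10) − 10^(52.3/10)) = 10·log₁₀(64600) = 48.1 dB SPL.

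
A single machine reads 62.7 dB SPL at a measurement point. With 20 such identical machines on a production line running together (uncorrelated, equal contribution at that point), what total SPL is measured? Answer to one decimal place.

20 equal incoherent sources raise the level by 10·log₁₀(20) = 13.01 dB.
L_total = 62.7 + 13.01 = 75.7 dB SPL.

75.7 dB SPL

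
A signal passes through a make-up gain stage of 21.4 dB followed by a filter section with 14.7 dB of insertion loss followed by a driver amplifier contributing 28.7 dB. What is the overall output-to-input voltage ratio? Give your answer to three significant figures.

Net gain = 21.4 + (−14.7) + 28.7 = 35.4 dB.
Voltage ratio = 10^(35.4/20) = 58.9.

58.9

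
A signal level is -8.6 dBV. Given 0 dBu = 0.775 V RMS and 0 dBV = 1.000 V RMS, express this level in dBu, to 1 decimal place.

The offset between the scales is 20·log₁₀(0.775/1.000) = −2.214 dB.
So dBu = -8.6 + 2.214 = -6.4 dBu.

-6.4 dBu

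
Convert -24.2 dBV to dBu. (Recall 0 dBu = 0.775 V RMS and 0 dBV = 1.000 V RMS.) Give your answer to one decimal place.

-22.0 dBu

The offset between the scales is 20·log₁₀(0.775/1.000) = −2.214 dB.
So dBu = -24.2 + 2.214 = -22.0 dBu.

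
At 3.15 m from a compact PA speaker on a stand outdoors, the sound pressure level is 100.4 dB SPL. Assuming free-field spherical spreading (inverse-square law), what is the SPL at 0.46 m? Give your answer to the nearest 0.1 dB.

Free-field point source: level drops by 20·log₁₀ of the distance ratio.
ΔL = −20·log₁₀(0.46/3.15) = 16.71 dB, so L₂ = 100.4 + (16.71) = 117.1 dB SPL.

117.1 dB SPL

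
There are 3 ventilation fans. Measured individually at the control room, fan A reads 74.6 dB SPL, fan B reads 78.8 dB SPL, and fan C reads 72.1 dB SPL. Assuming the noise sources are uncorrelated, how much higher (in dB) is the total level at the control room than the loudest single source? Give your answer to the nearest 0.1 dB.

Uncorrelated sources add in intensity (power), not in dB.
L_total = 10·log₁₀(10^(74.6/10) + 10^(78.8/10) + 10^(72.1/10)) = 80.82 dB SPL.
Excess over the loudest (78.8 dB): 80.82 − 78.8 = 2.0 dB.

2.0 dB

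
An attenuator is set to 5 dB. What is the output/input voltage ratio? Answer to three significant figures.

0.562

Voltage ratio = 10^(dB/20).
10^(-5/20) = 10^(-0.2500) = 0.562.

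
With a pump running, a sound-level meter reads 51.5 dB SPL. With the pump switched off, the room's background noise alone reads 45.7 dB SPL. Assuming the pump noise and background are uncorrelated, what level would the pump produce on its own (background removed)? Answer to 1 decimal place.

50.2 dB SPL

Remove the background by subtracting linear intensities:
L_src = 10·log₁₀(10^(51.5/10) − 10^(45.7/10)) = 10·log₁₀(104100) = 50.2 dB SPL.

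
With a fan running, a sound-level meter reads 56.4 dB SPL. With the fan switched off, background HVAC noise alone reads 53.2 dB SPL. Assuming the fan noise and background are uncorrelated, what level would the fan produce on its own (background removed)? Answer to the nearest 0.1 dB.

53.6 dB SPL

Background correction is a power subtraction:
L_src = 10·log₁₀(10^(56.4/10) − 10^(53.2/10)) = 10·log₁₀(227600) = 53.6 dB SPL.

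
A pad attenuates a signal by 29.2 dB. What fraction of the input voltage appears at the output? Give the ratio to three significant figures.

Voltage ratio = 10^(dB/20).
10^(-29.2/20) = 10^(-1.460) = 0.0347.

0.0347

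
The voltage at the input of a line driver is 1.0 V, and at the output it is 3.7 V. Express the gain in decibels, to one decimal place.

Voltage is an amplitude quantity, so gain = 20·log₁₀(V_out/V_in).
20·log₁₀(3.7/1.0) = 20·log₁₀(3.700) = 11.4 dB.

11.4 dB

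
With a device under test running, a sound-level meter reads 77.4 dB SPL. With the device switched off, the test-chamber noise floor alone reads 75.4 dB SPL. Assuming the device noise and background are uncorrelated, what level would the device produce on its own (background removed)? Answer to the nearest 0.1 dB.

Remove the background by subtracting linear intensities:
L_src = 10·log₁₀(10^(77.4/10) − 10^(75.4/10)) = 10·log₁₀(20280000) = 73.1 dB SPL.

73.1 dB SPL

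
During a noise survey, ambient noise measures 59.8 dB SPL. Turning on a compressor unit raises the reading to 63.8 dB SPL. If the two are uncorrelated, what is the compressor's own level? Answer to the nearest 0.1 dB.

Background correction is a power subtraction:
L_src = 10·log₁₀(10^(63.8/10) − 10^(59.8/10)) = 10·log₁₀(1444000) = 61.6 dB SPL.

61.6 dB SPL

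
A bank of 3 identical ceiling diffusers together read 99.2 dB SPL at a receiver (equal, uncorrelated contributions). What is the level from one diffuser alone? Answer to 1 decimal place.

3 equal incoherent sources add 10·log₁₀(3) = 4.77 dB over one source.
L_one = 99.2 − 4.77 = 94.4 dB SPL.

94.4 dB SPL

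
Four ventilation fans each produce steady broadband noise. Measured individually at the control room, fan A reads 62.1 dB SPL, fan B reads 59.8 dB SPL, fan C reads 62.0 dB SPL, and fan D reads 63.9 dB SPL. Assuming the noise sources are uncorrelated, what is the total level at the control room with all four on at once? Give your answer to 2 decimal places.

68.21 dB SPL

Uncorrelated sources add in intensity (power), not in dB.
L_total = 10·log₁₀(10^(62.1/10) + 10^(59.8/10) + 10^(62.0/10) + 10^(63.9/10)) = 10·log₁₀(6616000) = 68.21 dB SPL.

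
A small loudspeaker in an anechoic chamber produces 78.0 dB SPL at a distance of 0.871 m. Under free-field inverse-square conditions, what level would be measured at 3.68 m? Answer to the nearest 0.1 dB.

65.5 dB SPL

Inverse-square spreading gives ΔL = −20·log₁₀(d₂/d₁).
ΔL = −20·log₁₀(3.68/0.871) = -12.52 dB, so L₂ = 78.0 + (-12.52) = 65.5 dB SPL.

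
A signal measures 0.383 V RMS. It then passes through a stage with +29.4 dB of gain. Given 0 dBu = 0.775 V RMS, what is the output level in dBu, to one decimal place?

Input level: 20·log₁₀(0.383/0.775) = -6.12 dBu.
Output: -6.12 + 29.4 = +23.3 dBu.

+23.3 dBu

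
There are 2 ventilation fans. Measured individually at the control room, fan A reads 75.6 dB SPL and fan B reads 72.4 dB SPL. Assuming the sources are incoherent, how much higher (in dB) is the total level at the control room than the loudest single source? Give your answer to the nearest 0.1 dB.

Uncorrelated sources add in intensity (power), not in dB.
L_total = 10·log₁₀(10^(75.6/10) + 10^(72.4/10)) = 77.30 dB SPL.
Excess over the loudest (75.6 dB): 77.30 − 75.6 = 1.7 dB.

1.7 dB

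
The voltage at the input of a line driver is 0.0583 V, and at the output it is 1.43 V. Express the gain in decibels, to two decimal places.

27.79 dB

Voltage is an amplitude quantity, so gain = 20·log₁₀(V_out/V_in).
20·log₁₀(1.43/0.0583) = 20·log₁₀(24.53) = 27.79 dB.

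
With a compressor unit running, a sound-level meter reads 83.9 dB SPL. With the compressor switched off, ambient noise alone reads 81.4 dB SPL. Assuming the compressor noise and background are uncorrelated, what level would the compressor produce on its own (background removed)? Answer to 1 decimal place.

80.3 dB SPL

Subtract intensities: L_src = 10·log₁₀(10^(L_total/10) − 10^(L_bg/10)).
L_src = 10·log₁₀(10^(83.9/10) − 10^(81.4/10)) = 10·log₁₀(107400000) = 80.3 dB SPL.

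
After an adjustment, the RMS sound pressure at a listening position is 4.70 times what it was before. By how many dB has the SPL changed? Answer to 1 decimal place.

Sound pressure is an amplitude quantity: ΔL = 20·log₁₀(p₂/p₁).
20·log₁₀(4.70) = 13.4 dB.

13.4 dB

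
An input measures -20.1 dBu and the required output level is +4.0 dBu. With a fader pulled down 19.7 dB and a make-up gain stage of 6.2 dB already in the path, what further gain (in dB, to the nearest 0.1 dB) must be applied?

37.6 dB

The required make-up gain is the shortfall in the dB sum.
G = +4.0 − (-20.1) + 19.7 − 6.2 = 37.6 dB.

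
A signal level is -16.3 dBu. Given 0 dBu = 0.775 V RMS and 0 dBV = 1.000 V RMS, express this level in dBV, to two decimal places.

The offset between the scales is 20·log₁₀(0.775/1.000) = −2.214 dB.
So dBV = -16.3 − 2.214 = -18.51 dBV.

-18.51 dBV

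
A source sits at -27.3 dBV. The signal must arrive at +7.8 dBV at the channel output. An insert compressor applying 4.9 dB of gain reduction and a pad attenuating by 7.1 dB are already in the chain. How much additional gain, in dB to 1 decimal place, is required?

The required make-up gain is the shortfall in the dB sum.
G = +7.8 − (-27.3) + 4.9 + 7.1 = 47.1 dB.

47.1 dB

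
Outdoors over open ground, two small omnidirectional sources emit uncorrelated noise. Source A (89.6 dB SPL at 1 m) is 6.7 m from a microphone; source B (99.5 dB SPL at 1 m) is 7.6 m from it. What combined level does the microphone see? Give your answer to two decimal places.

82.42 dB SPL

At the listener: L_A = 89.6 − 20·log₁₀(6.7) = 73.079 dB; L_B = 99.5 − 20·log₁₀(7.6) = 81.884 dB.
Combined: 10·log₁₀(10^(73.079/10)+10^(81.884/10)) = 82.42 dB SPL.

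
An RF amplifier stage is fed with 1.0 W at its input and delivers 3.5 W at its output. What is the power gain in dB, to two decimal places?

For a power ratio, dB = 10·log₁₀(P₂/P₁).
10·log₁₀(3.5/1.0) = 10·log₁₀(3.500) = 5.44 dB.

5.44 dB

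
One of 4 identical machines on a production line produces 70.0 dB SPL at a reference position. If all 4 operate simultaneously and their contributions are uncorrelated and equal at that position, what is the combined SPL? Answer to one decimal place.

4 equal incoherent sources raise the level by 10·log₁₀(4) = 6.02 dB.
L_total = 70.0 + 6.02 = 76.0 dB SPL.

76.0 dB SPL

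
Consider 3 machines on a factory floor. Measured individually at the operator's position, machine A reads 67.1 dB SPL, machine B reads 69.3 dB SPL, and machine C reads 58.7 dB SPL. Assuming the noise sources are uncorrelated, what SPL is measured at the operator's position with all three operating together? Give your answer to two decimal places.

Add the sources as powers (linear), then convert back to dB:
L_total = 10·log₁₀(10^(67.1/10) + 10^(69.3/10) + 10^(58.7/10)) = 10·log₁₀(14380000) = 71.58 dB SPL.

71.58 dB SPL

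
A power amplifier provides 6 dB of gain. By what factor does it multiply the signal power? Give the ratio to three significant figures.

Power ratio = 10^(dB/10).
10^(6/10) = 10^(0.6000) = 3.98.

3.98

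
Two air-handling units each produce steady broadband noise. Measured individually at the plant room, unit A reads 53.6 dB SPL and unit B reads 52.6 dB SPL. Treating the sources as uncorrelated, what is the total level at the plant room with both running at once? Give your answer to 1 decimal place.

Add the sources as powers (linear), then convert back to dB:
L_total = 10·log₁₀(10^(53.6/10) + 10^(52.6/10)) = 10·log₁₀(411100) = 56.1 dB SPL.

56.1 dB SPL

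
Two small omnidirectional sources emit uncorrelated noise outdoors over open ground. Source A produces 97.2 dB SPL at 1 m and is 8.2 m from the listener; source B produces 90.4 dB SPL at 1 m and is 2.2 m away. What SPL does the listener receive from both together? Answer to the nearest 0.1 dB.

84.8 dB SPL

At the listener: L_A = 97.2 − 20·log₁₀(8.2) = 78.92 dB; L_B = 90.4 − 20·log₁₀(2.2) = 83.55 dB.
Combined: 10·log₁₀(10^(78.92/10)+10^(83.55/10)) = 84.8 dB SPL.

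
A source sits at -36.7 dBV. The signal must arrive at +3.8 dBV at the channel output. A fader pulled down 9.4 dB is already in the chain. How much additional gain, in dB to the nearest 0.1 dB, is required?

The required make-up gain is the shortfall in the dB sum.
G = +3.8 − (-36.7) + 9.4 = 49.9 dB.

49.9 dB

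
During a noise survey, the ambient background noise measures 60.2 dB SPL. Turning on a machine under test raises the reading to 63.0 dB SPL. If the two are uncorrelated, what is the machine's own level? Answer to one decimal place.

Remove the background by subtracting linear intensities:
L_src = 10·log₁₀(10^(63.0/10) − 10^(60.2/10)) = 10·log₁₀(948100) = 59.8 dB SPL.

59.8 dB SPL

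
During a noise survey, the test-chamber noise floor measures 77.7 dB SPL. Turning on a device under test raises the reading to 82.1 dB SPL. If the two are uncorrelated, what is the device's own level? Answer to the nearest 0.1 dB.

Background correction is a power subtraction:
L_src = 10·log₁₀(10^(82.1/10) − 10^(77.7/10)) = 10·log₁₀(103300000) = 80.1 dB SPL.

80.1 dB SPL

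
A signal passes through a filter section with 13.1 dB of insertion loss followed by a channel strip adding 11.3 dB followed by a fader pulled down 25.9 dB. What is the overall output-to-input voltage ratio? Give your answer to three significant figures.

0.0412

Net gain = (−13.1) + 11.3 + (−25.9) = -27.7 dB.
Voltage ratio = 10^(-27.7/20) = 0.0412.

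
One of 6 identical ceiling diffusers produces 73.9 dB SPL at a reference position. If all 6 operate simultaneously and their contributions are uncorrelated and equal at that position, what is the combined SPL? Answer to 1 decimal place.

6 equal incoherent sources raise the level by 10·log₁₀(6) = 7.78 dB.
L_total = 73.9 + 7.78 = 81.7 dB SPL.

81.7 dB SPL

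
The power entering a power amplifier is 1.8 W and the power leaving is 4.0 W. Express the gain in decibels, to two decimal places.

3.47 dB

For a power ratio, dB = 10·log₁₀(P₂/P₁).
10·log₁₀(4.0/1.8) = 10·log₁₀(2.222) = 3.47 dB.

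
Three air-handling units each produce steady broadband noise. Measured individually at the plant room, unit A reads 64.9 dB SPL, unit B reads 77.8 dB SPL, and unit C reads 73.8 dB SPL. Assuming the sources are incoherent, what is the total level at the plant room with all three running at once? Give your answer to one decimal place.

Add the sources as powers (linear), then convert back to dB:
L_total = 10·log₁₀(10^(64.9/10) + 10^(77.8/10) + 10^(73.8/10)) = 10·log₁₀(87330000) = 79.4 dB SPL.

79.4 dB SPL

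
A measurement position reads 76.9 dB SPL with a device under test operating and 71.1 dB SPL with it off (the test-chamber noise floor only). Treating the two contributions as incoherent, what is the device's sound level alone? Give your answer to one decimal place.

75.6 dB SPL

Subtract intensities: L_src = 10·log₁₀(10^(L_total/10) − 10^(L_bg/10)).
L_src = 10·log₁₀(10^(76.9/10) − 10^(71.1/10)) = 10·log₁₀(36100000) = 75.6 dB SPL.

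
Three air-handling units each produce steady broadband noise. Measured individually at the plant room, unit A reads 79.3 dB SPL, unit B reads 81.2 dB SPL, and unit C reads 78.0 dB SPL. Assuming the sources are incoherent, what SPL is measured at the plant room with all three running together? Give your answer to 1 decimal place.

84.5 dB SPL

Uncorrelated sources add in intensity (power), not in dB.
L_total = 10·log₁₀(10^(79.3/10) + 10^(81.2/10) + 10^(78.0/10)) = 10·log₁₀(280000000) = 84.5 dB SPL.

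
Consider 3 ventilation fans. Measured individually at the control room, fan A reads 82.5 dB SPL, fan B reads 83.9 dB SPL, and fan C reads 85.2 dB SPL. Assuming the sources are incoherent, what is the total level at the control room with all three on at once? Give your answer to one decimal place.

Incoherent sources sum as intensities:
L_total = 10·log₁₀(10^(82.5/10) + 10^(83.9/10) + 10^(85.2/10)) = 10·log₁₀(754400000) = 88.8 dB SPL.

88.8 dB SPL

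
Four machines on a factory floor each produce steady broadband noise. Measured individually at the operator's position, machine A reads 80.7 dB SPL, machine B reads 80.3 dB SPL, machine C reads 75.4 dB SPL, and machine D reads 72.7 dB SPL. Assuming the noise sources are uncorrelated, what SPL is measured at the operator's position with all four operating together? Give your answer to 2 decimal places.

Incoherent sources sum as intensities:
L_total = 10·log₁₀(10^(80.7/10) + 10^(80.3/10) + 10^(75.4/10) + 10^(72.7/10)) = 10·log₁₀(277900000) = 84.44 dB SPL.

84.44 dB SPL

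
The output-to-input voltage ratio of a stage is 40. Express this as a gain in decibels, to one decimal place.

32.0 dB

Voltage ratio → dB uses the 20·log₁₀ form:
20·log₁₀(40) = 32.0 dB.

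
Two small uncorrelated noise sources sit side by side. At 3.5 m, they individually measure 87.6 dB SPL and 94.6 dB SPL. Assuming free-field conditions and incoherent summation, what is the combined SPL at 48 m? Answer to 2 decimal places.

72.65 dB SPL

Combined at 3.5 m: 10·log₁₀(10^(87.6/10)+10^(94.6/10)) = 95.390 dB SPL.
Then apply −20·log₁₀(48/3.5) = -22.743 dB → 72.65 dB SPL.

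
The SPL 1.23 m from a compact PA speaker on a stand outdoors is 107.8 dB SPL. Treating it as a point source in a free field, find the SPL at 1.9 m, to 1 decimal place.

104.0 dB SPL

Free-field point source: level drops by 20·log₁₀ of the distance ratio.
ΔL = −20·log₁₀(1.9/1.23) = -3.78 dB, so L₂ = 107.8 + (-3.78) = 104.0 dB SPL.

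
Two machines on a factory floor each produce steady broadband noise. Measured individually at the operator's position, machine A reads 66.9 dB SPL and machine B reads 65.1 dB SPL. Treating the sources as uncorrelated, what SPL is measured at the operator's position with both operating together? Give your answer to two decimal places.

69.10 dB SPL

Incoherent sources sum as intensities:
L_total = 10·log₁₀(10^(66.9/10) + 10^(65.1/10)) = 10·log₁₀(8134000) = 69.10 dB SPL.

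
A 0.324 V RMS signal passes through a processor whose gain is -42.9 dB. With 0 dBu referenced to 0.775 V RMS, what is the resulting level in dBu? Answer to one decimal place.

Input level: 20·log₁₀(0.324/0.775) = -7.58 dBu.
Output: -7.58 − 42.9 = -50.5 dBu.

-50.5 dBu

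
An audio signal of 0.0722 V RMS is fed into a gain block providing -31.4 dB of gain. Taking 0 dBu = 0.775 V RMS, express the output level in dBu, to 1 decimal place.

Input level: 20·log₁₀(0.0722/0.775) = -20.62 dBu.
Output: -20.62 − 31.4 = -52.0 dBu.

-52.0 dBu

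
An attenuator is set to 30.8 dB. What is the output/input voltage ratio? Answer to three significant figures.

0.0288

Voltage ratio = 10^(dB/20).
10^(-30.8/20) = 10^(-1.540) = 0.0288.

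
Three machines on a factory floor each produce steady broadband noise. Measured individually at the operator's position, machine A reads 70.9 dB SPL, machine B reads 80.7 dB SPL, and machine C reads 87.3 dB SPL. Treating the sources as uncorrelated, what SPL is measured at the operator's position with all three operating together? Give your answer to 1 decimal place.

Uncorrelated sources add in intensity (power), not in dB.
L_total = 10·log₁₀(10^(70.9/10) + 10^(80.7/10) + 10^(87.3/10)) = 10·log₁₀(666800000) = 88.2 dB SPL.

88.2 dB SPL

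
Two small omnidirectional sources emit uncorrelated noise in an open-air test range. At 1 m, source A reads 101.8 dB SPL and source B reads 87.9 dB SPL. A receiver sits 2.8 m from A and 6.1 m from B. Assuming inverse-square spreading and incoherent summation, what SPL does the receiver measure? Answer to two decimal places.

92.89 dB SPL

At the listener: L_A = 101.8 − 20·log₁₀(2.8) = 92.857 dB; L_B = 87.9 − 20·log₁₀(6.1) = 72.193 dB.
Combined: 10·log₁₀(10^(92.857/10)+10^(72.193/10)) = 92.89 dB SPL.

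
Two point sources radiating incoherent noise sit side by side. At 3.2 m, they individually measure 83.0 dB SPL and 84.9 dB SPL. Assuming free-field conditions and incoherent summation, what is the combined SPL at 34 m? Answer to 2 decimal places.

66.54 dB SPL

Combined at 3.2 m: 10·log₁₀(10^(83.0/10)+10^(84.9/10)) = 87.063 dB SPL.
Then apply −20·log₁₀(34/3.2) = -20.527 dB → 66.54 dB SPL.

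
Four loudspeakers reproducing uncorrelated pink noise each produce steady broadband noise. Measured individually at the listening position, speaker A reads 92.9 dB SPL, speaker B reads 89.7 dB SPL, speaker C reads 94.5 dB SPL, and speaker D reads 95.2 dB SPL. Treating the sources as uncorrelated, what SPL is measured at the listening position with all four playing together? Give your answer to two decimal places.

Uncorrelated sources add in intensity (power), not in dB.
L_total = 10·log₁₀(10^(92.9/10) + 10^(89.7/10) + 10^(94.5/10) + 10^(95.2/10)) = 10·log₁₀(9013000000) = 99.55 dB SPL.

99.55 dB SPL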